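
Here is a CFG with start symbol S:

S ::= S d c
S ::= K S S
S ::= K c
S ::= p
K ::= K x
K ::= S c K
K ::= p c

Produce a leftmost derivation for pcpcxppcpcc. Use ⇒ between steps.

S ⇒ Kc ⇒ ScKc ⇒ pcKc ⇒ pcScKc ⇒ pcKSScKc ⇒ pcKxSScKc ⇒ pcpcxSScKc ⇒ pcpcxpScKc ⇒ pcpcxppcKc ⇒ pcpcxppcpcc

S ⇒ Kc   [S ::= K c]
Kc ⇒ ScKc   [K ::= S c K]
ScKc ⇒ pcKc   [S ::= p]
pcKc ⇒ pcScKc   [K ::= S c K]
pcScKc ⇒ pcKSScKc   [S ::= K S S]
pcKSScKc ⇒ pcKxSScKc   [K ::= K x]
pcKxSScKc ⇒ pcpcxSScKc   [K ::= p c]
pcpcxSScKc ⇒ pcpcxpScKc   [S ::= p]
pcpcxpScKc ⇒ pcpcxppcKc   [S ::= p]
pcpcxppcKc ⇒ pcpcxppcpcc   [K ::= p c]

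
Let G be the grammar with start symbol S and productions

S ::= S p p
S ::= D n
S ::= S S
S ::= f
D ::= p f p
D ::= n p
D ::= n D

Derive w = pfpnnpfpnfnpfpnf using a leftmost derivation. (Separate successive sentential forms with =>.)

S => SS   [S ::= S S]
SS => SSS   [S ::= S S]
SSS => DnSS   [S ::= D n]
DnSS => pfpnSS   [D ::= p f p]
pfpnSS => pfpnDnS   [S ::= D n]
pfpnDnS => pfpnnDnS   [D ::= n D]
pfpnnDnS => pfpnnpfpnS   [D ::= p f p]
pfpnnpfpnS => pfpnnpfpnSS   [S ::= S S]
pfpnnpfpnSS => pfpnnpfpnSSS   [S ::= S S]
pfpnnpfpnSSS => pfpnnpfpnfSS   [S ::= f]
pfpnnpfpnfSS => pfpnnpfpnfDnS   [S ::= D n]
pfpnnpfpnfDnS => pfpnnpfpnfnDnS   [D ::= n D]
pfpnnpfpnfnDnS => pfpnnpfpnfnpfpnS   [D ::= p f p]
pfpnnpfpnfnpfpnS => pfpnnpfpnfnpfpnf   [S ::= f]

S => SS => SSS => DnSS => pfpnSS => pfpnDnS => pfpnnDnS => pfpnnpfpnS => pfpnnpfpnSS => pfpnnpfpnSSS => pfpnnpfpnfSS => pfpnnpfpnfDnS => pfpnnpfpnfnDnS => pfpnnpfpnfnpfpnS => pfpnnpfpnfnpfpnf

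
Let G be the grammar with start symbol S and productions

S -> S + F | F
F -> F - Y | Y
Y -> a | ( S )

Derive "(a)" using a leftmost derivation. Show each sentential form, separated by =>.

S=>F=>Y=>(S)=>(F)=>(Y)=>(a)

S => F   [S -> F]
F => Y   [F -> Y]
Y => (S)   [Y -> ( S )]
(S) => (F)   [S -> F]
(F) => (Y)   [F -> Y]
(Y) => (a)   [Y -> a]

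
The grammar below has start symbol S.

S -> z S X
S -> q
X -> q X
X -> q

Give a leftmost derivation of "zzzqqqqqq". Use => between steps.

S=>zSX=>zzSXX=>zzzSXXX=>zzzqXXX=>zzzqqXXX=>zzzqqqXX=>zzzqqqqXX=>zzzqqqqqX=>zzzqqqqqq

S => zSX   [S -> z S X]
zSX => zzSXX   [S -> z S X]
zzSXX => zzzSXXX   [S -> z S X]
zzzSXXX => zzzqXXX   [S -> q]
zzzqXXX => zzzqqXXX   [X -> q X]
zzzqqXXX => zzzqqqXX   [X -> q]
zzzqqqXX => zzzqqqqXX   [X -> q X]
zzzqqqqXX => zzzqqqqqX   [X -> q]
zzzqqqqqX => zzzqqqqqq   [X -> q]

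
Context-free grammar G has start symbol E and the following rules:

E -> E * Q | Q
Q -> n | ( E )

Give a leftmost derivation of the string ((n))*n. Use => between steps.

E => E*Q => Q*Q => (E)*Q => (Q)*Q => ((E))*Q => ((Q))*Q => ((n))*Q => ((n))*n

E => E*Q   [E -> E * Q]
E*Q => Q*Q   [E -> Q]
Q*Q => (E)*Q   [Q -> ( E )]
(E)*Q => (Q)*Q   [E -> Q]
(Q)*Q => ((E))*Q   [Q -> ( E )]
((E))*Q => ((Q))*Q   [E -> Q]
((Q))*Q => ((n))*Q   [Q -> n]
((n))*Q => ((n))*n   [Q -> n]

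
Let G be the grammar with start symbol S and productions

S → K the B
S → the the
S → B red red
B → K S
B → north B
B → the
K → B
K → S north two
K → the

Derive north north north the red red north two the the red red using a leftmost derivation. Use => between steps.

S => B red red   [S → B red red]
B red red => K S red red   [B → K S]
K S red red => S north two S red red   [K → S north two]
S north two S red red => B red red north two S red red   [S → B red red]
B red red north two S red red => north B red red north two S red red   [B → north B]
north B red red north two S red red => north north B red red north two S red red   [B → north B]
north north B red red north two S red red => north north north B red red north two S red red   [B → north B]
north north north B red red north two S red red => north north north the red red north two S red red   [B → the]
north north north the red red north two S red red => north north north the red red north two the the red red   [S → the the]

S => B red red => K S red red => S north two S red red => B red red north two S red red => north B red red north two S red red => north north B red red north two S red red => north north north B red red north two S red red => north north north the red red north two S red red => north north north the red red north two the the red red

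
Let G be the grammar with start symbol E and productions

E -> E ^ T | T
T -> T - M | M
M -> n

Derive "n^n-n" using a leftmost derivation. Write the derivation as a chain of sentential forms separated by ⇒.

E ⇒ E^T   [E -> E ^ T]
E^T ⇒ T^T   [E -> T]
T^T ⇒ M^T   [T -> M]
M^T ⇒ n^T   [M -> n]
n^T ⇒ n^T-M   [T -> T - M]
n^T-M ⇒ n^M-M   [T -> M]
n^M-M ⇒ n^n-M   [M -> n]
n^n-M ⇒ n^n-n   [M -> n]

E ⇒ E^T ⇒ T^T ⇒ M^T ⇒ n^T ⇒ n^T-M ⇒ n^M-M ⇒ n^n-M ⇒ n^n-n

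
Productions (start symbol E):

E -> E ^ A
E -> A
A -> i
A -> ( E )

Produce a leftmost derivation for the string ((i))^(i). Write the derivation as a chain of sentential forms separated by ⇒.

E ⇒ E^A   [E -> E ^ A]
E^A ⇒ A^A   [E -> A]
A^A ⇒ (E)^A   [A -> ( E )]
(E)^A ⇒ (A)^A   [E -> A]
(A)^A ⇒ ((E))^A   [A -> ( E )]
((E))^A ⇒ ((A))^A   [E -> A]
((A))^A ⇒ ((i))^A   [A -> i]
((i))^A ⇒ ((i))^(E)   [A -> ( E )]
((i))^(E) ⇒ ((i))^(A)   [E -> A]
((i))^(A) ⇒ ((i))^(i)   [A -> i]

E⇒E^A⇒A^A⇒(E)^A⇒(A)^A⇒((E))^A⇒((A))^A⇒((i))^A⇒((i))^(E)⇒((i))^(A)⇒((i))^(i)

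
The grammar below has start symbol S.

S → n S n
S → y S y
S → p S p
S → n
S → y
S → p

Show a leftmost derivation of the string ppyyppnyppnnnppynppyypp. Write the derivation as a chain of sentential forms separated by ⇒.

S ⇒ pSp   [S → p S p]
pSp ⇒ ppSpp   [S → p S p]
ppSpp ⇒ ppySypp   [S → y S y]
ppySypp ⇒ ppyySyypp   [S → y S y]
ppyySyypp ⇒ ppyypSpyypp   [S → p S p]
ppyypSpyypp ⇒ ppyyppSppyypp   [S → p S p]
ppyyppSppyypp ⇒ ppyyppnSnppyypp   [S → n S n]
ppyyppnSnppyypp ⇒ ppyyppnySynppyypp   [S → y S y]
ppyyppnySynppyypp ⇒ ppyyppnypSpynppyypp   [S → p S p]
ppyyppnypSpynppyypp ⇒ ppyyppnyppSppynppyypp   [S → p S p]
ppyyppnyppSppynppyypp ⇒ ppyyppnyppnSnppynppyypp   [S → n S n]
ppyyppnyppnSnppynppyypp ⇒ ppyyppnyppnnnppynppyypp   [S → n]

S ⇒ pSp ⇒ ppSpp ⇒ ppySypp ⇒ ppyySyypp ⇒ ppyypSpyypp ⇒ ppyyppSppyypp ⇒ ppyyppnSnppyypp ⇒ ppyyppnySynppyypp ⇒ ppyyppnypSpynppyypp ⇒ ppyyppnyppSppynppyypp ⇒ ppyyppnyppnSnppynppyypp ⇒ ppyyppnyppnnnppynppyypp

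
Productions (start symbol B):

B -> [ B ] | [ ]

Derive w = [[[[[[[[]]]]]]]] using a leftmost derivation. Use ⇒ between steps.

B ⇒ [B] ⇒ [[B]] ⇒ [[[B]]] ⇒ [[[[B]]]] ⇒ [[[[[B]]]]] ⇒ [[[[[[B]]]]]] ⇒ [[[[[[[B]]]]]]] ⇒ [[[[[[[[]]]]]]]]

B ⇒ [B]   [B -> [ B ]]
[B] ⇒ [[B]]   [B -> [ B ]]
[[B]] ⇒ [[[B]]]   [B -> [ B ]]
[[[B]]] ⇒ [[[[B]]]]   [B -> [ B ]]
[[[[B]]]] ⇒ [[[[[B]]]]]   [B -> [ B ]]
[[[[[B]]]]] ⇒ [[[[[[B]]]]]]   [B -> [ B ]]
[[[[[[B]]]]]] ⇒ [[[[[[[B]]]]]]]   [B -> [ B ]]
[[[[[[[B]]]]]]] ⇒ [[[[[[[[]]]]]]]]   [B -> [ ]]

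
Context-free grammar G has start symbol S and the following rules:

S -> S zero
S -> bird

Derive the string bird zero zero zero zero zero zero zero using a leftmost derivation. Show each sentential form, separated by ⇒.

S ⇒ S zero ⇒ S zero zero ⇒ S zero zero zero ⇒ S zero zero zero zero ⇒ S zero zero zero zero zero ⇒ S zero zero zero zero zero zero ⇒ S zero zero zero zero zero zero zero ⇒ bird zero zero zero zero zero zero zero

S ⇒ S zero   [S -> S zero]
S zero ⇒ S zero zero   [S -> S zero]
S zero zero ⇒ S zero zero zero   [S -> S zero]
S zero zero zero ⇒ S zero zero zero zero   [S -> S zero]
S zero zero zero zero ⇒ S zero zero zero zero zero   [S -> S zero]
S zero zero zero zero zero ⇒ S zero zero zero zero zero zero   [S -> S zero]
S zero zero zero zero zero zero ⇒ S zero zero zero zero zero zero zero   [S -> S zero]
S zero zero zero zero zero zero zero ⇒ bird zero zero zero zero zero zero zero   [S -> bird]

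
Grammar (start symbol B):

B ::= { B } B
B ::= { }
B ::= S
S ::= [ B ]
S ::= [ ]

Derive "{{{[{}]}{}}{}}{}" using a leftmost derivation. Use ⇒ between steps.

B ⇒ {B}B   [B ::= { B } B]
{B}B ⇒ {{B}B}B   [B ::= { B } B]
{{B}B}B ⇒ {{{B}B}B}B   [B ::= { B } B]
{{{B}B}B}B ⇒ {{{S}B}B}B   [B ::= S]
{{{S}B}B}B ⇒ {{{[B]}B}B}B   [S ::= [ B ]]
{{{[B]}B}B}B ⇒ {{{[{}]}B}B}B   [B ::= { }]
{{{[{}]}B}B}B ⇒ {{{[{}]}{}}B}B   [B ::= { }]
{{{[{}]}{}}B}B ⇒ {{{[{}]}{}}{}}B   [B ::= { }]
{{{[{}]}{}}{}}B ⇒ {{{[{}]}{}}{}}{}   [B ::= { }]

B⇒{B}B⇒{{B}B}B⇒{{{B}B}B}B⇒{{{S}B}B}B⇒{{{[B]}B}B}B⇒{{{[{}]}B}B}B⇒{{{[{}]}{}}B}B⇒{{{[{}]}{}}{}}B⇒{{{[{}]}{}}{}}{}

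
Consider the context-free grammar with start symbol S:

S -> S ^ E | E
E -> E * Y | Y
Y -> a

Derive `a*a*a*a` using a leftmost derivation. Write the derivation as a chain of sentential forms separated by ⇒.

S ⇒ E ⇒ E*Y ⇒ E*Y*Y ⇒ E*Y*Y*Y ⇒ Y*Y*Y*Y ⇒ a*Y*Y*Y ⇒ a*a*Y*Y ⇒ a*a*a*Y ⇒ a*a*a*a

S ⇒ E   [S -> E]
E ⇒ E*Y   [E -> E * Y]
E*Y ⇒ E*Y*Y   [E -> E * Y]
E*Y*Y ⇒ E*Y*Y*Y   [E -> E * Y]
E*Y*Y*Y ⇒ Y*Y*Y*Y   [E -> Y]
Y*Y*Y*Y ⇒ a*Y*Y*Y   [Y -> a]
a*Y*Y*Y ⇒ a*a*Y*Y   [Y -> a]
a*a*Y*Y ⇒ a*a*a*Y   [Y -> a]
a*a*a*Y ⇒ a*a*a*a   [Y -> a]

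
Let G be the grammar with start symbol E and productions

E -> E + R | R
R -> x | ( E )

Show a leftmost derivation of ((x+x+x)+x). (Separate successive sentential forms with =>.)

E => R => (E) => (E+R) => (R+R) => ((E)+R) => ((E+R)+R) => ((E+R+R)+R) => ((R+R+R)+R) => ((x+R+R)+R) => ((x+x+R)+R) => ((x+x+x)+R) => ((x+x+x)+x)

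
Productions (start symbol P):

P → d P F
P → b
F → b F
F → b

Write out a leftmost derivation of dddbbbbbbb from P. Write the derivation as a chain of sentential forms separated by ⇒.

P ⇒ dPF ⇒ ddPFF ⇒ dddPFFF ⇒ dddbFFF ⇒ dddbbFFF ⇒ dddbbbFFF ⇒ dddbbbbFFF ⇒ dddbbbbbFF ⇒ dddbbbbbbF ⇒ dddbbbbbbb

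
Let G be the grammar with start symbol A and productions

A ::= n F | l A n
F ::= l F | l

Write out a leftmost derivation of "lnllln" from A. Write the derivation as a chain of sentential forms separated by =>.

A => lAn => lnFn => lnlFn => lnllFn => lnllln

A => lAn   [A ::= l A n]
lAn => lnFn   [A ::= n F]
lnFn => lnlFn   [F ::= l F]
lnlFn => lnllFn   [F ::= l F]
lnllFn => lnllln   [F ::= l]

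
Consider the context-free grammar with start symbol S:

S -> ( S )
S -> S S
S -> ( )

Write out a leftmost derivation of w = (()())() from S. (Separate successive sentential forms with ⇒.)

S⇒SS⇒(S)S⇒(SS)S⇒(()S)S⇒(()())S⇒(()())()

S ⇒ SS   [S -> S S]
SS ⇒ (S)S   [S -> ( S )]
(S)S ⇒ (SS)S   [S -> S S]
(SS)S ⇒ (()S)S   [S -> ( )]
(()S)S ⇒ (()())S   [S -> ( )]
(()())S ⇒ (()())()   [S -> ( )]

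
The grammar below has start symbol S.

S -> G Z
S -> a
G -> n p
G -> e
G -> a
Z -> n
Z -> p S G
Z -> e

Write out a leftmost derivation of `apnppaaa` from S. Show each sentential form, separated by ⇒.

S ⇒ GZ ⇒ aZ ⇒ apSG ⇒ apGZG ⇒ apnpZG ⇒ apnppSGG ⇒ apnppaGG ⇒ apnppaaG ⇒ apnppaaa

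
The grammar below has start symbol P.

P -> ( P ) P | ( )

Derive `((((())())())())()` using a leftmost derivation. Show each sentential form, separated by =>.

P => (P)P => ((P)P)P => (((P)P)P)P => ((((P)P)P)P)P => ((((())P)P)P)P => ((((())())P)P)P => ((((())())())P)P => ((((())())())())P => ((((())())())())()

P => (P)P   [P -> ( P ) P]
(P)P => ((P)P)P   [P -> ( P ) P]
((P)P)P => (((P)P)P)P   [P -> ( P ) P]
(((P)P)P)P => ((((P)P)P)P)P   [P -> ( P ) P]
((((P)P)P)P)P => ((((())P)P)P)P   [P -> ( )]
((((())P)P)P)P => ((((())())P)P)P   [P -> ( )]
((((())())P)P)P => ((((())())())P)P   [P -> ( )]
((((())())())P)P => ((((())())())())P   [P -> ( )]
((((())())())())P => ((((())())())())()   [P -> ( )]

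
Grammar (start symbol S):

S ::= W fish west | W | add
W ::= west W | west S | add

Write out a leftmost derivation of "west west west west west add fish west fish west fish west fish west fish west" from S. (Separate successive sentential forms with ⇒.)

S ⇒ W fish west   [S ::= W fish west]
W fish west ⇒ west S fish west   [W ::= west S]
west S fish west ⇒ west W fish west   [S ::= W]
west W fish west ⇒ west west S fish west   [W ::= west S]
west west S fish west ⇒ west west W fish west fish west   [S ::= W fish west]
west west W fish west fish west ⇒ west west west S fish west fish west   [W ::= west S]
west west west S fish west fish west ⇒ west west west W fish west fish west fish west   [S ::= W fish west]
west west west W fish west fish west fish west ⇒ west west west west S fish west fish west fish west   [W ::= west S]
west west west west S fish west fish west fish west ⇒ west west west west W fish west fish west fish west fish west   [S ::= W fish west]
west west west west W fish west fish west fish west fish west ⇒ west west west west west S fish west fish west fish west fish west   [W ::= west S]
west west west west west S fish west fish west fish west fish west ⇒ west west west west west W fish west fish west fish west fish west fish west   [S ::= W fish west]
west west west west west W fish west fish west fish west fish west fish west ⇒ west west west west west add fish west fish west fish west fish west fish west   [W ::= add]

S ⇒ W fish west ⇒ west S fish west ⇒ west W fish west ⇒ west west S fish west ⇒ west west W fish west fish west ⇒ west west west S fish west fish west ⇒ west west west W fish west fish west fish west ⇒ west west west west S fish west fish west fish west ⇒ west west west west W fish west fish west fish west fish west ⇒ west west west west west S fish west fish west fish west fish west ⇒ west west west west west W fish west fish west fish west fish west fish west ⇒ west west west west west add fish west fish west fish west fish west fish west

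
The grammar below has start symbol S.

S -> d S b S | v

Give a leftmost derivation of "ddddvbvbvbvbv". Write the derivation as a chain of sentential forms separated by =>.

S => dSbS => ddSbSbS => dddSbSbSbS => ddddSbSbSbSbS => ddddvbSbSbSbS => ddddvbvbSbSbS => ddddvbvbvbSbS => ddddvbvbvbvbS => ddddvbvbvbvbv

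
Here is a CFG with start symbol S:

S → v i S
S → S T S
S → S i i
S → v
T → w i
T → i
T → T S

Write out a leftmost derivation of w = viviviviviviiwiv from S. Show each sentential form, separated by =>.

S => viS   [S → v i S]
viS => viviS   [S → v i S]
viviS => viviviS   [S → v i S]
viviviS => viviviSTS   [S → S T S]
viviviSTS => viviviSiiTS   [S → S i i]
viviviSiiTS => viviviviSiiTS   [S → v i S]
viviviviSiiTS => viviviviviSiiTS   [S → v i S]
viviviviviSiiTS => viviviviviviiTS   [S → v]
viviviviviviiTS => viviviviviviiwiS   [T → w i]
viviviviviviiwiS => viviviviviviiwiv   [S → v]

S => viS => viviS => viviviS => viviviSTS => viviviSiiTS => viviviviSiiTS => viviviviviSiiTS => viviviviviviiTS => viviviviviviiwiS => viviviviviviiwiv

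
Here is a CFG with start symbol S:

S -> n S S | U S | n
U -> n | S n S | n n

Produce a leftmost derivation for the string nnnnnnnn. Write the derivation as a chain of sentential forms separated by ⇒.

S ⇒ nSS   [S -> n S S]
nSS ⇒ nnSSS   [S -> n S S]
nnSSS ⇒ nnUSSS   [S -> U S]
nnUSSS ⇒ nnSnSSSS   [U -> S n S]
nnSnSSSS ⇒ nnnnSSSS   [S -> n]
nnnnSSSS ⇒ nnnnnSSS   [S -> n]
nnnnnSSS ⇒ nnnnnnSS   [S -> n]
nnnnnnSS ⇒ nnnnnnnS   [S -> n]
nnnnnnnS ⇒ nnnnnnnn   [S -> n]

S ⇒ nSS ⇒ nnSSS ⇒ nnUSSS ⇒ nnSnSSSS ⇒ nnnnSSSS ⇒ nnnnnSSS ⇒ nnnnnnSS ⇒ nnnnnnnS ⇒ nnnnnnnn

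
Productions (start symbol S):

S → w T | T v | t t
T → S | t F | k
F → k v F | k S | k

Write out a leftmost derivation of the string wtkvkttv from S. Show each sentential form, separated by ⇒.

S ⇒ Tv   [S → T v]
Tv ⇒ Sv   [T → S]
Sv ⇒ wTv   [S → w T]
wTv ⇒ wtFv   [T → t F]
wtFv ⇒ wtkvFv   [F → k v F]
wtkvFv ⇒ wtkvkSv   [F → k S]
wtkvkSv ⇒ wtkvkttv   [S → t t]

S ⇒ Tv ⇒ Sv ⇒ wTv ⇒ wtFv ⇒ wtkvFv ⇒ wtkvkSv ⇒ wtkvkttv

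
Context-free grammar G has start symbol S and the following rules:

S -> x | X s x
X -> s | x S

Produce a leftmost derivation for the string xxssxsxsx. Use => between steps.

S => Xsx   [S -> X s x]
Xsx => xSsx   [X -> x S]
xSsx => xXsxsx   [S -> X s x]
xXsxsx => xxSsxsx   [X -> x S]
xxSsxsx => xxXsxsxsx   [S -> X s x]
xxXsxsxsx => xxssxsxsx   [X -> s]

S=>Xsx=>xSsx=>xXsxsx=>xxSsxsx=>xxXsxsxsx=>xxssxsxsx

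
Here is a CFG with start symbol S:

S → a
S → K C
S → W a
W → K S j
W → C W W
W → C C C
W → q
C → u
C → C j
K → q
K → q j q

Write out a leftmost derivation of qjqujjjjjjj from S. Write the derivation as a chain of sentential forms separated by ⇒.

S ⇒ KC ⇒ qjqC ⇒ qjqCj ⇒ qjqCjj ⇒ qjqCjjj ⇒ qjqCjjjj ⇒ qjqCjjjjj ⇒ qjqCjjjjjj ⇒ qjqCjjjjjjj ⇒ qjqujjjjjjj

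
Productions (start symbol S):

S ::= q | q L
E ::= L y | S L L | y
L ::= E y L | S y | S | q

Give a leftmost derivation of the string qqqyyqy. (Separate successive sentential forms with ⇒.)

S⇒qL⇒qSy⇒qqLy⇒qqSy⇒qqqLy⇒qqqEyLy⇒qqqyyLy⇒qqqyyqy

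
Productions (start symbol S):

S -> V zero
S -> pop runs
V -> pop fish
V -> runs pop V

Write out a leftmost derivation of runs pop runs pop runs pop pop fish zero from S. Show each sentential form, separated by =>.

S => V zero   [S -> V zero]
V zero => runs pop V zero   [V -> runs pop V]
runs pop V zero => runs pop runs pop V zero   [V -> runs pop V]
runs pop runs pop V zero => runs pop runs pop runs pop V zero   [V -> runs pop V]
runs pop runs pop runs pop V zero => runs pop runs pop runs pop pop fish zero   [V -> pop fish]

S => V zero => runs pop V zero => runs pop runs pop V zero => runs pop runs pop runs pop V zero => runs pop runs pop runs pop pop fish zero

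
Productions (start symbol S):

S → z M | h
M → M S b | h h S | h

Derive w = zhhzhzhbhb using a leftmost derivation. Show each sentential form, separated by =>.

S => zM => zMSb => zMSbSb => zhhSSbSb => zhhzMSbSb => zhhzhSbSb => zhhzhzMbSb => zhhzhzhbSb => zhhzhzhbhb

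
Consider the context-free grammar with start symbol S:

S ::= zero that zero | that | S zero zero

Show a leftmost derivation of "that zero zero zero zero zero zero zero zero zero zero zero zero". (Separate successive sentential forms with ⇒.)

S ⇒ S zero zero ⇒ S zero zero zero zero ⇒ S zero zero zero zero zero zero ⇒ S zero zero zero zero zero zero zero zero ⇒ S zero zero zero zero zero zero zero zero zero zero ⇒ S zero zero zero zero zero zero zero zero zero zero zero zero ⇒ that zero zero zero zero zero zero zero zero zero zero zero zero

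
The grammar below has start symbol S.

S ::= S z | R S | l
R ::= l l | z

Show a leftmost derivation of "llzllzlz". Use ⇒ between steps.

S ⇒ RS   [S ::= R S]
RS ⇒ llS   [R ::= l l]
llS ⇒ llRS   [S ::= R S]
llRS ⇒ llzS   [R ::= z]
llzS ⇒ llzSz   [S ::= S z]
llzSz ⇒ llzRSz   [S ::= R S]
llzRSz ⇒ llzllSz   [R ::= l l]
llzllSz ⇒ llzllRSz   [S ::= R S]
llzllRSz ⇒ llzllzSz   [R ::= z]
llzllzSz ⇒ llzllzlz   [S ::= l]

S⇒RS⇒llS⇒llRS⇒llzS⇒llzSz⇒llzRSz⇒llzllSz⇒llzllRSz⇒llzllzSz⇒llzllzlz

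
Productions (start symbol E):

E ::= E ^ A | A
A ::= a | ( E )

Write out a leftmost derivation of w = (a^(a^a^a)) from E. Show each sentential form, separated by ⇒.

E ⇒ A ⇒ (E) ⇒ (E^A) ⇒ (A^A) ⇒ (a^A) ⇒ (a^(E)) ⇒ (a^(E^A)) ⇒ (a^(E^A^A)) ⇒ (a^(A^A^A)) ⇒ (a^(a^A^A)) ⇒ (a^(a^a^A)) ⇒ (a^(a^a^a))

E ⇒ A   [E ::= A]
A ⇒ (E)   [A ::= ( E )]
(E) ⇒ (E^A)   [E ::= E ^ A]
(E^A) ⇒ (A^A)   [E ::= A]
(A^A) ⇒ (a^A)   [A ::= a]
(a^A) ⇒ (a^(E))   [A ::= ( E )]
(a^(E)) ⇒ (a^(E^A))   [E ::= E ^ A]
(a^(E^A)) ⇒ (a^(E^A^A))   [E ::= E ^ A]
(a^(E^A^A)) ⇒ (a^(A^A^A))   [E ::= A]
(a^(A^A^A)) ⇒ (a^(a^A^A))   [A ::= a]
(a^(a^A^A)) ⇒ (a^(a^a^A))   [A ::= a]
(a^(a^a^A)) ⇒ (a^(a^a^a))   [A ::= a]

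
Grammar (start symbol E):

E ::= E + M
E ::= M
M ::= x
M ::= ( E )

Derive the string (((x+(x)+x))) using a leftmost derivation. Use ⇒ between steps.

E⇒M⇒(E)⇒(M)⇒((E))⇒((M))⇒(((E)))⇒(((E+M)))⇒(((E+M+M)))⇒(((M+M+M)))⇒(((x+M+M)))⇒(((x+(E)+M)))⇒(((x+(M)+M)))⇒(((x+(x)+M)))⇒(((x+(x)+x)))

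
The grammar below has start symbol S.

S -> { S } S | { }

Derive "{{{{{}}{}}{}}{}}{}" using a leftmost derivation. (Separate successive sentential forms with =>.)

S => {S}S => {{S}S}S => {{{S}S}S}S => {{{{S}S}S}S}S => {{{{{}}S}S}S}S => {{{{{}}{}}S}S}S => {{{{{}}{}}{}}S}S => {{{{{}}{}}{}}{}}S => {{{{{}}{}}{}}{}}{}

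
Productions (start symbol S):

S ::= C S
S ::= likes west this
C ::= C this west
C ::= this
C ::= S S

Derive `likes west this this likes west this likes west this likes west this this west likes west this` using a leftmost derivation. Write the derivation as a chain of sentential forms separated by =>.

S => C S => C this west S => S S this west S => C S S this west S => S S S S this west S => likes west this S S S this west S => likes west this C S S S this west S => likes west this this S S S this west S => likes west this this likes west this S S this west S => likes west this this likes west this likes west this S this west S => likes west this this likes west this likes west this likes west this this west S => likes west this this likes west this likes west this likes west this this west likes west this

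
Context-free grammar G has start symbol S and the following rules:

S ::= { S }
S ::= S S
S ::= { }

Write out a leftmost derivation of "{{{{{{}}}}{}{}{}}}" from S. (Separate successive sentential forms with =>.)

S=>{S}=>{{S}}=>{{SS}}=>{{SSS}}=>{{SSSS}}=>{{{S}SSS}}=>{{{{S}}SSS}}=>{{{{{S}}}SSS}}=>{{{{{{}}}}SSS}}=>{{{{{{}}}}{}SS}}=>{{{{{{}}}}{}{}S}}=>{{{{{{}}}}{}{}{}}}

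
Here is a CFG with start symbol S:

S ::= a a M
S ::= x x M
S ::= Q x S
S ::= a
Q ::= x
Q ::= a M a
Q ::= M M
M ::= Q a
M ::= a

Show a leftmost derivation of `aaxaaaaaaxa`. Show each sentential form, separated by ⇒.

S⇒QxS⇒aMaxS⇒aQaaxS⇒aaMaaaxS⇒aaQaaaaxS⇒aaMMaaaaxS⇒aaQaMaaaaxS⇒aaxaMaaaaxS⇒aaxaaaaaaxS⇒aaxaaaaaaxa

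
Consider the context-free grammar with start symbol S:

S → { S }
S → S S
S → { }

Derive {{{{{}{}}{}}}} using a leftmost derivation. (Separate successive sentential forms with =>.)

S => {S} => {{S}} => {{{S}}} => {{{SS}}} => {{{{S}S}}} => {{{{SS}S}}} => {{{{{}S}S}}} => {{{{{}{}}S}}} => {{{{{}{}}{}}}}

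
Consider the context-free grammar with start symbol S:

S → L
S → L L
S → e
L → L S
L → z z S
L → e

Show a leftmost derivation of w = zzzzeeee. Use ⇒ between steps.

S ⇒ LL   [S → L L]
LL ⇒ LSL   [L → L S]
LSL ⇒ zzSSL   [L → z z S]
zzSSL ⇒ zzLLSL   [S → L L]
zzLLSL ⇒ zzzzSLSL   [L → z z S]
zzzzSLSL ⇒ zzzzeLSL   [S → e]
zzzzeLSL ⇒ zzzzeeSL   [L → e]
zzzzeeSL ⇒ zzzzeeeL   [S → e]
zzzzeeeL ⇒ zzzzeeee   [L → e]

S ⇒ LL ⇒ LSL ⇒ zzSSL ⇒ zzLLSL ⇒ zzzzSLSL ⇒ zzzzeLSL ⇒ zzzzeeSL ⇒ zzzzeeeL ⇒ zzzzeeee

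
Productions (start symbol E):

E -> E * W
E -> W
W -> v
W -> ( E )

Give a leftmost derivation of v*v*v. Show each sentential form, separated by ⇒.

E ⇒ E*W ⇒ E*W*W ⇒ W*W*W ⇒ v*W*W ⇒ v*v*W ⇒ v*v*v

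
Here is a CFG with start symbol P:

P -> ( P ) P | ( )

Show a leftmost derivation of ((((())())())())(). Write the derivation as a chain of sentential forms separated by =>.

P => (P)P   [P -> ( P ) P]
(P)P => ((P)P)P   [P -> ( P ) P]
((P)P)P => (((P)P)P)P   [P -> ( P ) P]
(((P)P)P)P => ((((P)P)P)P)P   [P -> ( P ) P]
((((P)P)P)P)P => ((((())P)P)P)P   [P -> ( )]
((((())P)P)P)P => ((((())())P)P)P   [P -> ( )]
((((())())P)P)P => ((((())())())P)P   [P -> ( )]
((((())())())P)P => ((((())())())())P   [P -> ( )]
((((())())())())P => ((((())())())())()   [P -> ( )]

P => (P)P => ((P)P)P => (((P)P)P)P => ((((P)P)P)P)P => ((((())P)P)P)P => ((((())())P)P)P => ((((())())())P)P => ((((())())())())P => ((((())())())())()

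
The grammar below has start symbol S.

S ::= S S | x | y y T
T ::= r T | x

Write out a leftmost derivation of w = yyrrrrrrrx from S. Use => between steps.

S => yyT => yyrT => yyrrT => yyrrrT => yyrrrrT => yyrrrrrT => yyrrrrrrT => yyrrrrrrrT => yyrrrrrrrx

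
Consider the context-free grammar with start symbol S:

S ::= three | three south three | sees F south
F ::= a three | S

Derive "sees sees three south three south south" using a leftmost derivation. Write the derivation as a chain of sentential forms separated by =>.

S => sees F south => sees S south => sees sees F south south => sees sees S south south => sees sees three south three south south

S => sees F south   [S ::= sees F south]
sees F south => sees S south   [F ::= S]
sees S south => sees sees F south south   [S ::= sees F south]
sees sees F south south => sees sees S south south   [F ::= S]
sees sees S south south => sees sees three south three south south   [S ::= three south three]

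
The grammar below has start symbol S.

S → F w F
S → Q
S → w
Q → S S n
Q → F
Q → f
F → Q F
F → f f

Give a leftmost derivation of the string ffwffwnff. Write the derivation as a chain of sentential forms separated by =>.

S => Q => F => QF => SSnF => FwFSnF => ffwFSnF => ffwffSnF => ffwffwnF => ffwffwnff

S => Q   [S → Q]
Q => F   [Q → F]
F => QF   [F → Q F]
QF => SSnF   [Q → S S n]
SSnF => FwFSnF   [S → F w F]
FwFSnF => ffwFSnF   [F → f f]
ffwFSnF => ffwffSnF   [F → f f]
ffwffSnF => ffwffwnF   [S → w]
ffwffwnF => ffwffwnff   [F → f f]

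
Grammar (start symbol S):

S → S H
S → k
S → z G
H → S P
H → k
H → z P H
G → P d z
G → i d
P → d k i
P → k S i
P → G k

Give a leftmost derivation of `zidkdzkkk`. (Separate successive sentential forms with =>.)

S => SH => SHH => SHHH => zGHHH => zPdzHHH => zGkdzHHH => zidkdzHHH => zidkdzkHH => zidkdzkkH => zidkdzkkk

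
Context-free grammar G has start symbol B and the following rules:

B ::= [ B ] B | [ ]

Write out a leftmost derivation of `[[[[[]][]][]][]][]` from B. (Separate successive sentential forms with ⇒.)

B ⇒ [B]B   [B ::= [ B ] B]
[B]B ⇒ [[B]B]B   [B ::= [ B ] B]
[[B]B]B ⇒ [[[B]B]B]B   [B ::= [ B ] B]
[[[B]B]B]B ⇒ [[[[B]B]B]B]B   [B ::= [ B ] B]
[[[[B]B]B]B]B ⇒ [[[[[]]B]B]B]B   [B ::= [ ]]
[[[[[]]B]B]B]B ⇒ [[[[[]][]]B]B]B   [B ::= [ ]]
[[[[[]][]]B]B]B ⇒ [[[[[]][]][]]B]B   [B ::= [ ]]
[[[[[]][]][]]B]B ⇒ [[[[[]][]][]][]]B   [B ::= [ ]]
[[[[[]][]][]][]]B ⇒ [[[[[]][]][]][]][]   [B ::= [ ]]

B⇒[B]B⇒[[B]B]B⇒[[[B]B]B]B⇒[[[[B]B]B]B]B⇒[[[[[]]B]B]B]B⇒[[[[[]][]]B]B]B⇒[[[[[]][]][]]B]B⇒[[[[[]][]][]][]]B⇒[[[[[]][]][]][]][]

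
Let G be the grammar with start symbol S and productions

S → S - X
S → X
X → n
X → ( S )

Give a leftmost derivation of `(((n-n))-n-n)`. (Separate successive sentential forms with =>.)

S => X   [S → X]
X => (S)   [X → ( S )]
(S) => (S-X)   [S → S - X]
(S-X) => (S-X-X)   [S → S - X]
(S-X-X) => (X-X-X)   [S → X]
(X-X-X) => ((S)-X-X)   [X → ( S )]
((S)-X-X) => ((X)-X-X)   [S → X]
((X)-X-X) => (((S))-X-X)   [X → ( S )]
(((S))-X-X) => (((S-X))-X-X)   [S → S - X]
(((S-X))-X-X) => (((X-X))-X-X)   [S → X]
(((X-X))-X-X) => (((n-X))-X-X)   [X → n]
(((n-X))-X-X) => (((n-n))-X-X)   [X → n]
(((n-n))-X-X) => (((n-n))-n-X)   [X → n]
(((n-n))-n-X) => (((n-n))-n-n)   [X → n]

S => X => (S) => (S-X) => (S-X-X) => (X-X-X) => ((S)-X-X) => ((X)-X-X) => (((S))-X-X) => (((S-X))-X-X) => (((X-X))-X-X) => (((n-X))-X-X) => (((n-n))-X-X) => (((n-n))-n-X) => (((n-n))-n-n)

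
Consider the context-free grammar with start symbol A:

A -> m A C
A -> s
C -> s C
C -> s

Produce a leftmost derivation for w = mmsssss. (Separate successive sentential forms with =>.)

A => mAC => mmACC => mmsCC => mmssC => mmsssC => mmssssC => mmsssss

A => mAC   [A -> m A C]
mAC => mmACC   [A -> m A C]
mmACC => mmsCC   [A -> s]
mmsCC => mmssC   [C -> s]
mmssC => mmsssC   [C -> s C]
mmsssC => mmssssC   [C -> s C]
mmssssC => mmsssss   [C -> s]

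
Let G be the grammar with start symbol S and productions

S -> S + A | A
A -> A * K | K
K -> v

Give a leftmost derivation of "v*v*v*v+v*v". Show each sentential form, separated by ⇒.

S ⇒ S+A ⇒ A+A ⇒ A*K+A ⇒ A*K*K+A ⇒ A*K*K*K+A ⇒ K*K*K*K+A ⇒ v*K*K*K+A ⇒ v*v*K*K+A ⇒ v*v*v*K+A ⇒ v*v*v*v+A ⇒ v*v*v*v+A*K ⇒ v*v*v*v+K*K ⇒ v*v*v*v+v*K ⇒ v*v*v*v+v*v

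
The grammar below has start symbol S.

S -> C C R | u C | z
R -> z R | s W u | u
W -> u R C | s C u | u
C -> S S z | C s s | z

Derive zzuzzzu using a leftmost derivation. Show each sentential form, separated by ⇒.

S ⇒ CCR   [S -> C C R]
CCR ⇒ SSzCR   [C -> S S z]
SSzCR ⇒ CCRSzCR   [S -> C C R]
CCRSzCR ⇒ zCRSzCR   [C -> z]
zCRSzCR ⇒ zzRSzCR   [C -> z]
zzRSzCR ⇒ zzuSzCR   [R -> u]
zzuSzCR ⇒ zzuzzCR   [S -> z]
zzuzzCR ⇒ zzuzzzR   [C -> z]
zzuzzzR ⇒ zzuzzzu   [R -> u]

S ⇒ CCR ⇒ SSzCR ⇒ CCRSzCR ⇒ zCRSzCR ⇒ zzRSzCR ⇒ zzuSzCR ⇒ zzuzzCR ⇒ zzuzzzR ⇒ zzuzzzu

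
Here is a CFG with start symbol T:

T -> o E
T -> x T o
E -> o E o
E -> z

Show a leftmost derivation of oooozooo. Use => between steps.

T => oE => ooEo => oooEoo => ooooEooo => oooozooo

T => oE   [T -> o E]
oE => ooEo   [E -> o E o]
ooEo => oooEoo   [E -> o E o]
oooEoo => ooooEooo   [E -> o E o]
ooooEooo => oooozooo   [E -> z]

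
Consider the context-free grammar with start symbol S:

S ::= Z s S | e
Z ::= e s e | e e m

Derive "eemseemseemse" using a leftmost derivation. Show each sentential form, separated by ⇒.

S ⇒ ZsS   [S ::= Z s S]
ZsS ⇒ eemsS   [Z ::= e e m]
eemsS ⇒ eemsZsS   [S ::= Z s S]
eemsZsS ⇒ eemseemsS   [Z ::= e e m]
eemseemsS ⇒ eemseemsZsS   [S ::= Z s S]
eemseemsZsS ⇒ eemseemseemsS   [Z ::= e e m]
eemseemseemsS ⇒ eemseemseemse   [S ::= e]

S ⇒ ZsS ⇒ eemsS ⇒ eemsZsS ⇒ eemseemsS ⇒ eemseemsZsS ⇒ eemseemseemsS ⇒ eemseemseemse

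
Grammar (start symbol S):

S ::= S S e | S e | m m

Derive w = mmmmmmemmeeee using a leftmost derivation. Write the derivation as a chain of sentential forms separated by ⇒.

S⇒Se⇒SSee⇒mmSee⇒mmSSeee⇒mmmmSeee⇒mmmmSSeeee⇒mmmmSeSeeee⇒mmmmmmeSeeee⇒mmmmmmemmeeee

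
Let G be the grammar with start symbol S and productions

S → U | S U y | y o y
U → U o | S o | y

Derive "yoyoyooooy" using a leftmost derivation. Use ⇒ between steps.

S ⇒ SUy ⇒ UUy ⇒ SoUy ⇒ yoyoUy ⇒ yoyoUoy ⇒ yoyoUooy ⇒ yoyoUoooy ⇒ yoyoUooooy ⇒ yoyoyooooy

S ⇒ SUy   [S → S U y]
SUy ⇒ UUy   [S → U]
UUy ⇒ SoUy   [U → S o]
SoUy ⇒ yoyoUy   [S → y o y]
yoyoUy ⇒ yoyoUoy   [U → U o]
yoyoUoy ⇒ yoyoUooy   [U → U o]
yoyoUooy ⇒ yoyoUoooy   [U → U o]
yoyoUoooy ⇒ yoyoUooooy   [U → U o]
yoyoUooooy ⇒ yoyoyooooy   [U → y]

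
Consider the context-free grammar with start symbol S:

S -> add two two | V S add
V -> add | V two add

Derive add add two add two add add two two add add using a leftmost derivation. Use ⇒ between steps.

S ⇒ V S add ⇒ add S add ⇒ add V S add add ⇒ add V two add S add add ⇒ add V two add two add S add add ⇒ add add two add two add S add add ⇒ add add two add two add add two two add add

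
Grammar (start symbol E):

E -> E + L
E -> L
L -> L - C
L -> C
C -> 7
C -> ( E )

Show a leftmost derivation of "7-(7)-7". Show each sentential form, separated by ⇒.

E ⇒ L ⇒ L-C ⇒ L-C-C ⇒ C-C-C ⇒ 7-C-C ⇒ 7-(E)-C ⇒ 7-(L)-C ⇒ 7-(C)-C ⇒ 7-(7)-C ⇒ 7-(7)-7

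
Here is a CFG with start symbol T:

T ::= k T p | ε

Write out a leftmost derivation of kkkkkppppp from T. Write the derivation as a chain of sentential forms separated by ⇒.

T ⇒ kTp   [T ::= k T p]
kTp ⇒ kkTpp   [T ::= k T p]
kkTpp ⇒ kkkTppp   [T ::= k T p]
kkkTppp ⇒ kkkkTpppp   [T ::= k T p]
kkkkTpppp ⇒ kkkkkTppppp   [T ::= k T p]
kkkkkTppppp ⇒ kkkkkppppp   [T ::= ε]

T ⇒ kTp ⇒ kkTpp ⇒ kkkTppp ⇒ kkkkTpppp ⇒ kkkkkTppppp ⇒ kkkkkppppp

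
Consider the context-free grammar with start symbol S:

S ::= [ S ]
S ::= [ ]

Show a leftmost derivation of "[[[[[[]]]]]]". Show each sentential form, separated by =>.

S=>[S]=>[[S]]=>[[[S]]]=>[[[[S]]]]=>[[[[[S]]]]]=>[[[[[[]]]]]]

S => [S]   [S ::= [ S ]]
[S] => [[S]]   [S ::= [ S ]]
[[S]] => [[[S]]]   [S ::= [ S ]]
[[[S]]] => [[[[S]]]]   [S ::= [ S ]]
[[[[S]]]] => [[[[[S]]]]]   [S ::= [ S ]]
[[[[[S]]]]] => [[[[[[]]]]]]   [S ::= [ ]]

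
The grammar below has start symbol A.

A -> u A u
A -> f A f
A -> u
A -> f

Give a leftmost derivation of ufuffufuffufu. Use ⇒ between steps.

A⇒uAu⇒ufAfu⇒ufuAufu⇒ufufAfufu⇒ufuffAffufu⇒ufuffuAuffufu⇒ufuffufuffufu

A ⇒ uAu   [A -> u A u]
uAu ⇒ ufAfu   [A -> f A f]
ufAfu ⇒ ufuAufu   [A -> u A u]
ufuAufu ⇒ ufufAfufu   [A -> f A f]
ufufAfufu ⇒ ufuffAffufu   [A -> f A f]
ufuffAffufu ⇒ ufuffuAuffufu   [A -> u A u]
ufuffuAuffufu ⇒ ufuffufuffufu   [A -> f]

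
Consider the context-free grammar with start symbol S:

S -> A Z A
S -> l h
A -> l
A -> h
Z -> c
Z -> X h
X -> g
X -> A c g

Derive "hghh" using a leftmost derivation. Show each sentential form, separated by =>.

S => AZA   [S -> A Z A]
AZA => hZA   [A -> h]
hZA => hXhA   [Z -> X h]
hXhA => hghA   [X -> g]
hghA => hghh   [A -> h]

S => AZA => hZA => hXhA => hghA => hghh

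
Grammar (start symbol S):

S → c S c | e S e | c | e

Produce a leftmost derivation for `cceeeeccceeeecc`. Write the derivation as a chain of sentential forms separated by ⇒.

S ⇒ cSc ⇒ ccScc ⇒ cceSecc ⇒ cceeSeecc ⇒ cceeeSeeecc ⇒ cceeeeSeeeecc ⇒ cceeeecSceeeecc ⇒ cceeeeccceeeecc

S ⇒ cSc   [S → c S c]
cSc ⇒ ccScc   [S → c S c]
ccScc ⇒ cceSecc   [S → e S e]
cceSecc ⇒ cceeSeecc   [S → e S e]
cceeSeecc ⇒ cceeeSeeecc   [S → e S e]
cceeeSeeecc ⇒ cceeeeSeeeecc   [S → e S e]
cceeeeSeeeecc ⇒ cceeeecSceeeecc   [S → c S c]
cceeeecSceeeecc ⇒ cceeeeccceeeecc   [S → c]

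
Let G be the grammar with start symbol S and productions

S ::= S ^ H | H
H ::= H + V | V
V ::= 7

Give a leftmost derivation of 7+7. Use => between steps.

S => H => H+V => V+V => 7+V => 7+7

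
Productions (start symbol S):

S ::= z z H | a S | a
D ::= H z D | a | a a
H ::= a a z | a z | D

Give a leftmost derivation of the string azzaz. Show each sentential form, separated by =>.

S => aS => azzH => azzaz

S => aS   [S ::= a S]
aS => azzH   [S ::= z z H]
azzH => azzaz   [H ::= a z]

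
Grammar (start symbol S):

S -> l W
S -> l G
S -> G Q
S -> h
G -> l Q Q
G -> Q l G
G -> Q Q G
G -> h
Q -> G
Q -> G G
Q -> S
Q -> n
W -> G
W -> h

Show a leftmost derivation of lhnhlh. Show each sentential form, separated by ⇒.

S ⇒ lW   [S -> l W]
lW ⇒ lG   [W -> G]
lG ⇒ lQlG   [G -> Q l G]
lQlG ⇒ lGlG   [Q -> G]
lGlG ⇒ lQQGlG   [G -> Q Q G]
lQQGlG ⇒ lGQGlG   [Q -> G]
lGQGlG ⇒ lhQGlG   [G -> h]
lhQGlG ⇒ lhnGlG   [Q -> n]
lhnGlG ⇒ lhnhlG   [G -> h]
lhnhlG ⇒ lhnhlh   [G -> h]

S ⇒ lW ⇒ lG ⇒ lQlG ⇒ lGlG ⇒ lQQGlG ⇒ lGQGlG ⇒ lhQGlG ⇒ lhnGlG ⇒ lhnhlG ⇒ lhnhlh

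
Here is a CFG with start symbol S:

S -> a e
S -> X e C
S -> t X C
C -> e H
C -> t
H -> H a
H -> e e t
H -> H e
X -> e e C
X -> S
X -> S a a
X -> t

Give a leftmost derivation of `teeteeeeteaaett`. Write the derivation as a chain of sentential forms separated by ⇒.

S ⇒ tXC ⇒ tSC ⇒ tXeCC ⇒ tSaaeCC ⇒ tXeCaaeCC ⇒ teeCeCaaeCC ⇒ teeteCaaeCC ⇒ teeteeHaaeCC ⇒ teeteeHeaaeCC ⇒ teeteeeeteaaeCC ⇒ teeteeeeteaaetC ⇒ teeteeeeteaaett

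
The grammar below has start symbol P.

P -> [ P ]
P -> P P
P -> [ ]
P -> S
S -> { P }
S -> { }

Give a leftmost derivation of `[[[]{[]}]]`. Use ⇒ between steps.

P⇒[P]⇒[[P]]⇒[[PP]]⇒[[[]P]]⇒[[[]S]]⇒[[[]{P}]]⇒[[[]{[]}]]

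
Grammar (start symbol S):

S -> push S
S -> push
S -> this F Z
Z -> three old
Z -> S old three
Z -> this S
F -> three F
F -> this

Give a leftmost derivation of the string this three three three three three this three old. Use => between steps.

S => this F Z   [S -> this F Z]
this F Z => this three F Z   [F -> three F]
this three F Z => this three three F Z   [F -> three F]
this three three F Z => this three three three F Z   [F -> three F]
this three three three F Z => this three three three three F Z   [F -> three F]
this three three three three F Z => this three three three three three F Z   [F -> three F]
this three three three three three F Z => this three three three three three this Z   [F -> this]
this three three three three three this Z => this three three three three three this three old   [Z -> three old]

S => this F Z => this three F Z => this three three F Z => this three three three F Z => this three three three three F Z => this three three three three three F Z => this three three three three three this Z => this three three three three three this three old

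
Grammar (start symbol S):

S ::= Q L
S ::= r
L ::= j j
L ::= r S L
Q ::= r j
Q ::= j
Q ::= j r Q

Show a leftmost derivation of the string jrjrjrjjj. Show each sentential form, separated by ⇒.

S⇒QL⇒jrQL⇒jrjrQL⇒jrjrjrQL⇒jrjrjrjL⇒jrjrjrjjj

S ⇒ QL   [S ::= Q L]
QL ⇒ jrQL   [Q ::= j r Q]
jrQL ⇒ jrjrQL   [Q ::= j r Q]
jrjrQL ⇒ jrjrjrQL   [Q ::= j r Q]
jrjrjrQL ⇒ jrjrjrjL   [Q ::= j]
jrjrjrjL ⇒ jrjrjrjjj   [L ::= j j]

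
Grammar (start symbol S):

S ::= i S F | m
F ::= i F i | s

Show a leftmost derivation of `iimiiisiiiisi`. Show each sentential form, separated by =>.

S => iSF => iiSFF => iimFF => iimiFiF => iimiiFiiF => iimiiiFiiiF => iimiiisiiiF => iimiiisiiiiFi => iimiiisiiiisi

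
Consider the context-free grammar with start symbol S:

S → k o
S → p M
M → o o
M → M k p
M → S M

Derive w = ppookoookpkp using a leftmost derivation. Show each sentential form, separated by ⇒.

S ⇒ pM ⇒ pMkp ⇒ pSMkp ⇒ ppMMkp ⇒ ppooMkp ⇒ ppooSMkp ⇒ ppookoMkp ⇒ ppookoMkpkp ⇒ ppookoookpkp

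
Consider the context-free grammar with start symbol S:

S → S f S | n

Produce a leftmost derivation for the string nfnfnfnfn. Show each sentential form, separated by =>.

S=>SfS=>SfSfS=>SfSfSfS=>nfSfSfS=>nfSfSfSfS=>nfnfSfSfS=>nfnfnfSfS=>nfnfnfnfS=>nfnfnfnfn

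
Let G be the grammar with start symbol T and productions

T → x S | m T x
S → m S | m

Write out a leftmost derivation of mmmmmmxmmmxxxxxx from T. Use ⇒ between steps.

T⇒mTx⇒mmTxx⇒mmmTxxx⇒mmmmTxxxx⇒mmmmmTxxxxx⇒mmmmmmTxxxxxx⇒mmmmmmxSxxxxxx⇒mmmmmmxmSxxxxxx⇒mmmmmmxmmSxxxxxx⇒mmmmmmxmmmxxxxxx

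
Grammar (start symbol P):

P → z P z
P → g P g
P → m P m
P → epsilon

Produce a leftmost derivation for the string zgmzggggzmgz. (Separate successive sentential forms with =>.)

P=>zPz=>zgPgz=>zgmPmgz=>zgmzPzmgz=>zgmzgPgzmgz=>zgmzggPggzmgz=>zgmzggggzmgz

P => zPz   [P → z P z]
zPz => zgPgz   [P → g P g]
zgPgz => zgmPmgz   [P → m P m]
zgmPmgz => zgmzPzmgz   [P → z P z]
zgmzPzmgz => zgmzgPgzmgz   [P → g P g]
zgmzgPgzmgz => zgmzggPggzmgz   [P → g P g]
zgmzggPggzmgz => zgmzggggzmgz   [P → epsilon]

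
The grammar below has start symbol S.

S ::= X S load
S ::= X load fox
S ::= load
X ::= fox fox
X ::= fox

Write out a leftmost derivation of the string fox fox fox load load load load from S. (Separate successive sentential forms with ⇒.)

S ⇒ X S load   [S ::= X S load]
X S load ⇒ fox S load   [X ::= fox]
fox S load ⇒ fox X S load load   [S ::= X S load]
fox X S load load ⇒ fox fox S load load   [X ::= fox]
fox fox S load load ⇒ fox fox X S load load load   [S ::= X S load]
fox fox X S load load load ⇒ fox fox fox S load load load   [X ::= fox]
fox fox fox S load load load ⇒ fox fox fox load load load load   [S ::= load]

S ⇒ X S load ⇒ fox S load ⇒ fox X S load load ⇒ fox fox S load load ⇒ fox fox X S load load load ⇒ fox fox fox S load load load ⇒ fox fox fox load load load load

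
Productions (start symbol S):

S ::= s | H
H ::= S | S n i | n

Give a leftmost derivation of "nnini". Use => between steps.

S => H => Sni => Hni => Snini => Hnini => nnini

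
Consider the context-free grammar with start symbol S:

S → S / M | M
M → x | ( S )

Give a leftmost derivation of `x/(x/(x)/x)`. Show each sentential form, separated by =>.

S => S/M => M/M => x/M => x/(S) => x/(S/M) => x/(S/M/M) => x/(M/M/M) => x/(x/M/M) => x/(x/(S)/M) => x/(x/(M)/M) => x/(x/(x)/M) => x/(x/(x)/x)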